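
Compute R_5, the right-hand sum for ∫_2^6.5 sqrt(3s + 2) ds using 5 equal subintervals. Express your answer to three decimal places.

Δs = (6.5 − 2)/5 = 0.9.
Right endpoints: 2.9, 3.8, 4.7, 5.6, 6.5.
f(2.9) ≈ 3.271, f(3.8) ≈ 3.661, f(4.7) ≈ 4.012, f(5.6) ≈ 4.336, f(6.5) ≈ 4.637.
Sum = Δs · [f(2.9) + f(3.8) + f(4.7) + f(5.6) + f(6.5)].
Sum ≈ 17.925.

17.925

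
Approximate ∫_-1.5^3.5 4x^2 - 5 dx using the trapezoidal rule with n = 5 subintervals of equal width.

40

Δx = (3.5 − (-1.5))/5 = 1.
f(-1.5) = 4, f(-0.5) = -4, f(0.5) = -4, f(1.5) = 4, f(2.5) = 20, f(3.5) = 44.
T_5 = (Δx/2)·[f(x_0) + 2f(x_1) + ... + 2f(x_{4}) + f(x_5)].
Sum = 40.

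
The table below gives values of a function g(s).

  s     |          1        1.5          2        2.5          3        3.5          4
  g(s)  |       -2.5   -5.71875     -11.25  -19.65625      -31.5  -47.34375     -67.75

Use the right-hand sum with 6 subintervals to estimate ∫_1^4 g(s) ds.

Δs = 0.5.
Sum = 0.5·[(-5.71875) + (-11.25) + (-19.65625) + (-31.5) + (-47.34375) + (-67.75)] = -91.609375.

-91.609375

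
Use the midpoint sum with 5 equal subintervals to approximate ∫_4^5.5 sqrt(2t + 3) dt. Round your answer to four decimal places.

5.3002

Δt = (5.5 − 4)/5 = 0.3.
Midpoints: 4.15, 4.45, 4.75, 5.05, 5.35.
f(4.15) ≈ 3.3615, f(4.45) ≈ 3.4496, f(4.75) ≈ 3.5355, f(5.05) ≈ 3.6194, f(5.35) ≈ 3.7014.
Sum = Δt · [f(4.15) + f(4.45) + f(4.75) + f(5.05) + f(5.35)].
Sum ≈ 5.3002.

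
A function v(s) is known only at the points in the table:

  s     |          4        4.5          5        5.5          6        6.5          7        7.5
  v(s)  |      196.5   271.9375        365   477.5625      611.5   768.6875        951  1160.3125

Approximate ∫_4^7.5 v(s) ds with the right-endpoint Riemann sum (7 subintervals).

Δs = 0.5.
Sum = 0.5·[271.9375 + 365 + 477.5625 + 611.5 + 768.6875 + 951 + 1160.3125] = 2303.

2303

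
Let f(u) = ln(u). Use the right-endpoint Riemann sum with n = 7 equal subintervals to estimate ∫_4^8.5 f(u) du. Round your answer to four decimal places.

8.3831

Δu = (8.5 − 4)/7 = 9/14.
Right endpoints: 65/14, 37/7, 83/14, 46/7, 101/14, 55/7, 8.5.
f(65/14) ≈ 1.5353, f(37/7) ≈ 1.6650, f(83/14) ≈ 1.7798, f(46/7) ≈ 1.8827, f(101/14) ≈ 1.9761, f(55/7) ≈ 2.0614, f(8.5) ≈ 2.1401.
Sum = Δu · [f(65/14) + f(37/7) + f(83/14) + ...].
Sum ≈ 8.3831.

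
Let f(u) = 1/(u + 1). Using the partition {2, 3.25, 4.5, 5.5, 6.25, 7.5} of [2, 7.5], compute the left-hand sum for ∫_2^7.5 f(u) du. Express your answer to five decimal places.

1.18040

Subinterval widths: 1.25, 1.25, 1, 0.75, 1.25.
Left endpoints: 2, 3.25, 4.5, 5.5, 6.25.
f(2) = 1/3, f(3.25) = 4/17, f(4.5) = 2/11, f(5.5) = 2/13, f(6.25) = 4/29.
Sum = Σ Δu_i · f(u_i).
Sum ≈ 1.18040.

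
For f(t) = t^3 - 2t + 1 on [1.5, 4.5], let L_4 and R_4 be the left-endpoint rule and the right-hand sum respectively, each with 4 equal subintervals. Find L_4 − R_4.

-61.3125

L_4 = 58.125.
R_4 = 119.4375.
L_4 − R_4 = -61.3125.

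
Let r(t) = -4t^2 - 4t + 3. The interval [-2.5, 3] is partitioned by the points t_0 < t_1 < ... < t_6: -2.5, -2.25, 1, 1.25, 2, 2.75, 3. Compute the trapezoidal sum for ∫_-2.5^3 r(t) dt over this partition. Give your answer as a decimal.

-69.3125

Subinterval widths: 0.25, 3.25, 0.25, 0.75, 0.75, 0.25.
r(-2.5) = -12, r(-2.25) = -8.25, r(1) = -5, r(1.25) = -8.25, r(2) = -21, r(2.75) = -38.25, r(3) = -45.
On each subinterval the trapezoid contributes (Δt_i/2)·[r(t_{i-1}) + r(t_i)].
Sum = -69.3125.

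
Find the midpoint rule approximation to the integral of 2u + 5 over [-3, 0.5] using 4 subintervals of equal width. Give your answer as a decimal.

Δu = (0.5 − (-3))/4 = 0.875.
Midpoints: -2.5625, -1.6875, -0.8125, 0.0625.
f(-2.5625) = -0.125, f(-1.6875) = 1.625, f(-0.8125) = 3.375, f(0.0625) = 5.125.
Sum = Δu · [f(-2.5625) + f(-1.6875) + f(-0.8125) + f(0.0625)].
Sum = 8.75.

8.75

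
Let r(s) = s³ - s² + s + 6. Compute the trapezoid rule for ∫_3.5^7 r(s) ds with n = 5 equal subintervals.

506.28375

Δs = (7 − 3.5)/5 = 0.7.
r(3.5) = 40.125, r(4.2) = 66.648, r(4.9) = 104.539, r(5.6) = 155.856, r(6.3) = 222.657, r(7) = 307.
T_5 = (Δs/2)·[r(s_0) + 2r(s_1) + ... + 2r(s_{4}) + r(s_5)].
Sum = 506.28375.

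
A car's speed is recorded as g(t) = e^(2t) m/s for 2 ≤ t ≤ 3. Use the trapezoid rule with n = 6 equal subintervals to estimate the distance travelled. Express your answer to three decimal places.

Δt = (3 − 2)/6 = 1/6.
g(2) ≈ 54.598, g(13/6) ≈ 76.198, g(7/3) ≈ 106.343, g(2.5) ≈ 148.413, g(8/3) ≈ 207.127, g(17/6) ≈ 289.069, g(3) ≈ 403.429.
T_6 = (Δt/2)·[g(t_0) + 2g(t_1) + ... + 2g(t_{5}) + g(t_6)].
Sum ≈ 176.027.

176.027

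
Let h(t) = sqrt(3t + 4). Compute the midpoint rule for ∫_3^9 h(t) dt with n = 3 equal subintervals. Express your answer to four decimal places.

Δt = (9 − 3)/3 = 2.
Midpoints: 4, 6, 8.
h(4) ≈ 4.0000, h(6) ≈ 4.6904, h(8) ≈ 5.2915.
Sum = Δt · [h(4) + h(6) + h(8)].
Sum ≈ 27.9638.

27.9638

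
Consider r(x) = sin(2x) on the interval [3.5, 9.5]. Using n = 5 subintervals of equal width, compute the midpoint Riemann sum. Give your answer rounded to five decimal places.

Δx = (9.5 − 3.5)/5 = 1.2.
Midpoints: 4.1, 5.3, 6.5, 7.7, 8.9.
r(4.1) ≈ 0.94073, r(5.3) ≈ -0.92278, r(6.5) ≈ 0.42017, r(7.7) ≈ 0.30312, r(8.9) ≈ -0.86720.
Sum = Δx · [r(4.1) + r(5.3) + r(6.5) + r(7.7) + r(8.9)].
Sum ≈ -0.15115.

-0.15115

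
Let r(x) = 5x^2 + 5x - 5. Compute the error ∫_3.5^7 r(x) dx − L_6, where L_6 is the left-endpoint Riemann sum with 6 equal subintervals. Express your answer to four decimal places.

Exact integral: ∫_3.5^7 r(x) dx ≈ 574.583333.
L_6 ≈ 516.877894.
Error ≈ 574.583333 − 516.877894 ≈ 57.7054.

57.7054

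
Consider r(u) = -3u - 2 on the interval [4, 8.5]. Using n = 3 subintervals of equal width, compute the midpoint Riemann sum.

-93.375

Δu = (8.5 − 4)/3 = 1.5.
Midpoints: 4.75, 6.25, 7.75.
r(4.75) = -16.25, r(6.25) = -20.75, r(7.75) = -25.25.
Sum = Δu · [r(4.75) + r(6.25) + r(7.75)].
Sum = -93.375.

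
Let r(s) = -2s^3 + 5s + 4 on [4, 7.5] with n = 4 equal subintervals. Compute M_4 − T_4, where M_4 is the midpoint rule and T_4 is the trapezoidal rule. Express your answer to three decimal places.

M_4 ≈ -1331.70215.
T_4 ≈ -1354.81445.
M_4 − T_4 ≈ 23.112.

23.112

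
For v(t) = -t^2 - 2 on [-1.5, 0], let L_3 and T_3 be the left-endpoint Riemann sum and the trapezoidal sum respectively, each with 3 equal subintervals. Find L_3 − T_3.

L_3 = -4.75.
T_3 = -4.1875.
L_3 − T_3 = -0.5625.

-0.5625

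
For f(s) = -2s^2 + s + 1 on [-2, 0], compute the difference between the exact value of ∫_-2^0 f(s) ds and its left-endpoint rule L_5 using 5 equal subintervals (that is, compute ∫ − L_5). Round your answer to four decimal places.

Exact integral: ∫_-2^0 f(s) ds ≈ -5.333333.
L_5 = -7.44.
Error ≈ -5.333333 − (-7.44) ≈ 2.1067.

2.1067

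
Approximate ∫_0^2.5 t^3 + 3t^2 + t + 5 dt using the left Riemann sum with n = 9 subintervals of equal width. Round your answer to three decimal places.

Δt = (2.5 − 0)/9 = 5/18.
Left endpoints: 0, 5/18, 5/9, 5/6, 10/9, 25/18, 5/3, 35/18, 20/9.
f(0) = 5, f(5/18) = 32255/5832, f(5/9) = 4850/729, f(5/6) = 1835/216, f(10/9) = 8155/729, f(25/18) = 86635/5832, f(5/3) = 530/27, f(35/18) = 149525/5832, f(20/9) = 24065/729.
Sum = Δt · [f(0) + f(5/18) + f(5/9) + ...].
Sum ≈ 36.111.

36.111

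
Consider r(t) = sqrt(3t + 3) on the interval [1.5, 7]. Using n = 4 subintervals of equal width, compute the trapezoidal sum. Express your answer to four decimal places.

21.5258

Δt = (7 − 1.5)/4 = 1.375.
r(1.5) ≈ 2.7386, r(2.875) ≈ 3.4095, r(4.25) ≈ 3.9686, r(5.625) ≈ 4.4581, r(7) ≈ 4.8990.
T_4 = (Δt/2)·[r(t_0) + 2r(t_1) + 2r(t_2) + 2r(t_3) + r(t_4)].
Sum ≈ 21.5258.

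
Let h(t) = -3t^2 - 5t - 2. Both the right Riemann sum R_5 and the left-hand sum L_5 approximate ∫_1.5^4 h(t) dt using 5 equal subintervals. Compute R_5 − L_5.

-26.875

R_5 = -113.75.
L_5 = -86.875.
R_5 − L_5 = -26.875.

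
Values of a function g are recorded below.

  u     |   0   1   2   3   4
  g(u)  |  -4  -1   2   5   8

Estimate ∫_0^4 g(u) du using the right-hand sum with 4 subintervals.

Δu = 1.
Sum = 1·[(-1) + 2 + 5 + 8] = 14.

14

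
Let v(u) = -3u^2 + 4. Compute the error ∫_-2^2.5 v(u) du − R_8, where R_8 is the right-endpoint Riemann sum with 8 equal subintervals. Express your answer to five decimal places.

2.61035

Exact integral: ∫_-2^2.5 v(u) du = -5.625.
R_8 ≈ -8.2353516.
Error ≈ -5.625 − (-8.2353516) ≈ 2.61035.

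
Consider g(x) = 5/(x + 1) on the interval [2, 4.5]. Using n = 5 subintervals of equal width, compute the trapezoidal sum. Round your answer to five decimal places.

3.03878

Δx = (4.5 − 2)/5 = 0.5.
g(2) = 5/3, g(2.5) = 10/7, g(3) = 1.25, g(3.5) = 10/9, g(4) = 1, g(4.5) = 10/11.
T_5 = (Δx/2)·[g(x_0) + 2g(x_1) + ... + 2g(x_{4}) + g(x_5)].
Sum ≈ 3.03878.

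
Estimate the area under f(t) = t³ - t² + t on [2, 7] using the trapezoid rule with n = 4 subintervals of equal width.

Δt = (7 − 2)/4 = 1.25.
f(2) = 6, f(3.25) = 27.015625, f(4.5) = 75.375, f(5.75) = 162.796875, f(7) = 301.
T_4 = (Δt/2)·[f(t_0) + 2f(t_1) + 2f(t_2) + 2f(t_3) + f(t_4)].
Sum = 523.359375.

523.359375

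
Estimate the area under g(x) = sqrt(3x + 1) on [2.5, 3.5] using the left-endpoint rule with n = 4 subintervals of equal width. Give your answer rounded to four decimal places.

3.0995

Δx = (3.5 − 2.5)/4 = 0.25.
Left endpoints: 2.5, 2.75, 3, 3.25.
g(2.5) ≈ 2.9155, g(2.75) ≈ 3.0414, g(3) ≈ 3.1623, g(3.25) ≈ 3.2787.
Sum = Δx · [g(2.5) + g(2.75) + g(3) + g(3.25)].
Sum ≈ 3.0995.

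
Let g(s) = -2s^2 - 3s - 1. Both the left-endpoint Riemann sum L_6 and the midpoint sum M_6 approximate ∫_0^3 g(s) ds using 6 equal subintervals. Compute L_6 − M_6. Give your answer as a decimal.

L_6 = -28.
M_6 = -34.375.
L_6 − M_6 = 6.375.

6.375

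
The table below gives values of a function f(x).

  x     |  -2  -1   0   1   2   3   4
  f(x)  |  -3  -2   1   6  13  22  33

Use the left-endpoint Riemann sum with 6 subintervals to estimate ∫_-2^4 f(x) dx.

Δx = 1.
Sum = 1·[(-3) + (-2) + 1 + 6 + 13 + 22] = 37.

37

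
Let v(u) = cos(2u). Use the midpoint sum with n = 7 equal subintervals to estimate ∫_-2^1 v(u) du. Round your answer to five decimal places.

0.07863

Δu = (1 − (-2))/7 = 3/7.
Midpoints: -25/14, -19/14, -13/14, -0.5, -1/14, 5/14, 11/14.
v(-25/14) ≈ -0.90903, v(-19/14) ≈ -0.91009, v(-13/14) ≈ -0.28245, v(-0.5) ≈ 0.54030, v(-1/14) ≈ 0.98981, v(5/14) ≈ 0.75556, v(11/14) ≈ -0.00063.
Sum = Δu · [v(-25/14) + v(-19/14) + v(-13/14) + ...].
Sum ≈ 0.07863.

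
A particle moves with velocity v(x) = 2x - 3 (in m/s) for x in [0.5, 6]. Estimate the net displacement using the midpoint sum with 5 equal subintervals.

Δx = (6 − 0.5)/5 = 1.1.
Midpoints: 1.05, 2.15, 3.25, 4.35, 5.45.
v(1.05) = -0.9, v(2.15) = 1.3, v(3.25) = 3.5, v(4.35) = 5.7, v(5.45) = 7.9.
Sum = Δx · [v(1.05) + v(2.15) + v(3.25) + v(4.35) + v(5.45)].
Sum = 19.25.

19.25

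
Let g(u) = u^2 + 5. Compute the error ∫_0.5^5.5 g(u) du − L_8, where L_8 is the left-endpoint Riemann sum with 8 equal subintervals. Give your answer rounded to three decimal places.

Exact integral: ∫_0.5^5.5 g(u) du ≈ 80.41667.
L_8 = 71.3671875.
Error ≈ 80.41667 − 71.3671875 ≈ 9.049.

9.049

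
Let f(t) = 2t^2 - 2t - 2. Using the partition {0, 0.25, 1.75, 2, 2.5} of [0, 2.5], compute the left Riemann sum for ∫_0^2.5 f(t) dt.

-2.90625

Subinterval widths: 0.25, 1.5, 0.25, 0.5.
Left endpoints: 0, 0.25, 1.75, 2.
f(0) = -2, f(0.25) = -2.375, f(1.75) = 0.625, f(2) = 2.
Sum = Σ Δt_i · f(t_i).
Sum = -2.90625.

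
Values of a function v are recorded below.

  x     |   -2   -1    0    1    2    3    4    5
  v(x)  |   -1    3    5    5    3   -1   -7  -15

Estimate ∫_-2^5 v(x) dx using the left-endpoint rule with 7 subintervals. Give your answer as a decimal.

Δx = 1.
Sum = 1·[(-1) + 3 + 5 + 5 + 3 + (-1) + (-7)] = 7.

7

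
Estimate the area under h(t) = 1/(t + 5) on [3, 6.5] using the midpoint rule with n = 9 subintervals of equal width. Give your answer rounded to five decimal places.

0.36285

Δt = (6.5 − 3)/9 = 7/18.
Midpoints: 115/36, 43/12, 143/36, 157/36, 4.75, 185/36, 199/36, 71/12, 227/36.
h(115/36) = 36/295, h(43/12) = 12/103, h(143/36) = 36/323, h(157/36) = 36/337, h(4.75) = 4/39, h(185/36) = 36/365, h(199/36) = 36/379, h(71/12) = 12/131, h(227/36) = 36/407.
Sum = Δt · [h(115/36) + h(43/12) + h(143/36) + ...].
Sum ≈ 0.36285.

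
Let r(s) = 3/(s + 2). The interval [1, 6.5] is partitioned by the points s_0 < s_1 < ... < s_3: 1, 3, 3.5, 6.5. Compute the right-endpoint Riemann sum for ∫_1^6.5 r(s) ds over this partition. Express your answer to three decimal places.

Subinterval widths: 2, 0.5, 3.
Right endpoints: 3, 3.5, 6.5.
r(3) = 0.6, r(3.5) = 6/11, r(6.5) = 6/17.
Sum = Σ Δs_i · r(s_i).
Sum ≈ 2.532.

2.532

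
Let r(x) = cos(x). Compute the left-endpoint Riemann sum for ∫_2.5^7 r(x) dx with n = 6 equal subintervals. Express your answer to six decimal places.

-0.527397

Δx = (7 − 2.5)/6 = 0.75.
Left endpoints: 2.5, 3.25, 4, 4.75, 5.5, 6.25.
r(2.5) ≈ -0.801144, r(3.25) ≈ -0.994130, r(4) ≈ -0.653644, r(4.75) ≈ 0.037602, r(5.5) ≈ 0.708670, r(6.25) ≈ 0.999449.
Sum = Δx · [r(2.5) + r(3.25) + r(4) + ...].
Sum ≈ -0.527397.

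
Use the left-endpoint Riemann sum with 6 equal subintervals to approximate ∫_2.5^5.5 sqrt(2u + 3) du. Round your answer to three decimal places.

9.688

Δu = (5.5 − 2.5)/6 = 0.5.
Left endpoints: 2.5, 3, 3.5, 4, 4.5, 5.
f(2.5) ≈ 2.828, f(3) ≈ 3.000, f(3.5) ≈ 3.162, f(4) ≈ 3.317, f(4.5) ≈ 3.464, f(5) ≈ 3.606.
Sum = Δu · [f(2.5) + f(3) + f(3.5) + ...].
Sum ≈ 9.688.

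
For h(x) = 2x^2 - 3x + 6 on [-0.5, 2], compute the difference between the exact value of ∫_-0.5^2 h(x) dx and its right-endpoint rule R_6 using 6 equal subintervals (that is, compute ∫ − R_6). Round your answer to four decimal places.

Exact integral: ∫_-0.5^2 h(x) dx ≈ 14.791667.
R_6 ≈ 14.936343.
Error ≈ 14.791667 − 14.936343 ≈ -0.1447.

-0.1447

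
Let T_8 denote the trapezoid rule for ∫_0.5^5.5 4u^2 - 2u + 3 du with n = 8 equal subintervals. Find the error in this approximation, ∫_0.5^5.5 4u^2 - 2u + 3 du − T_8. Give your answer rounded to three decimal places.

Exact integral: ∫_0.5^5.5 f(u) du ≈ 206.66667.
T_8 = 207.96875.
Error ≈ 206.66667 − 207.96875 ≈ -1.302.

-1.302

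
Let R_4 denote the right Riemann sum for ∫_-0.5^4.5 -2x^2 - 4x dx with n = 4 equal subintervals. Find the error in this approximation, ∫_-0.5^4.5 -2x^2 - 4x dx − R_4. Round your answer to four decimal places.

40.1042

Exact integral: ∫_-0.5^4.5 f(x) dx ≈ -100.833333.
R_4 = -140.9375.
Error ≈ -100.833333 − (-140.9375) ≈ 40.1042.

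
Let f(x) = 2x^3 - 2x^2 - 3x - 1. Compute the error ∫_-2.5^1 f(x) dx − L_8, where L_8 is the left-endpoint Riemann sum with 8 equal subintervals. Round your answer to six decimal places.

7.999186

Exact integral: ∫_-2.5^1 f(x) dx ≈ -25.73958333.
L_8 ≈ -33.73876953.
Error ≈ -25.73958333 − (-33.73876953) ≈ 7.999186.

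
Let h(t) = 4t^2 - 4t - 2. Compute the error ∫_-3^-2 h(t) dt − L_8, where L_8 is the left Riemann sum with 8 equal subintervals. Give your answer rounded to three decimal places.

-1.510

Exact integral: ∫_-3^-2 h(t) dt ≈ 33.33333.
L_8 = 34.84375.
Error ≈ 33.33333 − 34.84375 ≈ -1.510.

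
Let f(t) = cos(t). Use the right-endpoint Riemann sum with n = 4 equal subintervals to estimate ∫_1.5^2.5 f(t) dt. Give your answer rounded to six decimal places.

-0.505928

Δt = (2.5 − 1.5)/4 = 0.25.
Right endpoints: 1.75, 2, 2.25, 2.5.
f(1.75) ≈ -0.178246, f(2) ≈ -0.416147, f(2.25) ≈ -0.628174, f(2.5) ≈ -0.801144.
Sum = Δt · [f(1.75) + f(2) + f(2.25) + f(2.5)].
Sum ≈ -0.505928.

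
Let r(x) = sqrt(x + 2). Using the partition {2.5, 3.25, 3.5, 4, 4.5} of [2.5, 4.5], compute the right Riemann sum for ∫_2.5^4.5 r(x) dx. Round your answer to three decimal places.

Subinterval widths: 0.75, 0.25, 0.5, 0.5.
Right endpoints: 3.25, 3.5, 4, 4.5.
r(3.25) ≈ 2.291, r(3.5) ≈ 2.345, r(4) ≈ 2.449, r(4.5) ≈ 2.550.
Sum = Σ Δx_i · r(x_i).
Sum ≈ 4.804.

4.804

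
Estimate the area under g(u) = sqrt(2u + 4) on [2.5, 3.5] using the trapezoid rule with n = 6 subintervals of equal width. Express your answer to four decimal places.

3.1609

Δu = (3.5 − 2.5)/6 = 1/6.
g(2.5) ≈ 3.0000, g(8/3) ≈ 3.0551, g(17/6) ≈ 3.1091, g(3) ≈ 3.1623, g(19/6) ≈ 3.2146, g(10/3) ≈ 3.2660, g(3.5) ≈ 3.3166.
T_6 = (Δu/2)·[g(u_0) + 2g(u_1) + ... + 2g(u_{5}) + g(u_6)].
Sum ≈ 3.1609.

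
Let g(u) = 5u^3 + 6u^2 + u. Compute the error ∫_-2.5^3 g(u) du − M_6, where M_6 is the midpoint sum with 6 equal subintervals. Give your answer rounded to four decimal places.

Exact integral: ∫_-2.5^3 g(u) du = 139.046875.
M_6 ≈ 135.291884.
Error ≈ 139.046875 − 135.291884 ≈ 3.7550.

3.7550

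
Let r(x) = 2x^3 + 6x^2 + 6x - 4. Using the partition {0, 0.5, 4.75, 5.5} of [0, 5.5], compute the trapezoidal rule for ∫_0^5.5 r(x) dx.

Subinterval widths: 0.5, 4.25, 0.75.
r(0) = -4, r(0.5) = 0.75, r(4.75) = 374.21875, r(5.5) = 543.25.
On each subinterval the trapezoid contributes (Δx_i/2)·[r(x_{i-1}) + r(x_i)].
Sum = 1140.046875.

1140.046875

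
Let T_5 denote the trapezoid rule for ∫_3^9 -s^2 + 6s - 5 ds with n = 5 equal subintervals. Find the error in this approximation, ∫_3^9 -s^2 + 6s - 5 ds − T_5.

1.44

Exact integral: ∫_3^9 f(s) ds = -48.
T_5 = -49.44.
Error = -48 − (-49.44) = 1.44.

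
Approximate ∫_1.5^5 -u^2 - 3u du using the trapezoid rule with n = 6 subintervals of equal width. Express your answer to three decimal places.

-74.865

Δu = (5 − 1.5)/6 = 7/12.
f(1.5) = -6.75, f(25/12) = -1525/144, f(8/3) = -136/9, f(3.25) = -20.3125, f(23/6) = -943/36, f(53/12) = -4717/144, f(5) = -40.
T_6 = (Δu/2)·[f(u_0) + 2f(u_1) + ... + 2f(u_{5}) + f(u_6)].
Sum ≈ -74.865.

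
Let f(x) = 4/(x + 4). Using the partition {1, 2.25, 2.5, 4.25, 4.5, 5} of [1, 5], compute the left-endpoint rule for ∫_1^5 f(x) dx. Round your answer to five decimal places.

2.59343

Subinterval widths: 1.25, 0.25, 1.75, 0.25, 0.5.
Left endpoints: 1, 2.25, 2.5, 4.25, 4.5.
f(1) = 0.8, f(2.25) = 0.64, f(2.5) = 8/13, f(4.25) = 16/33, f(4.5) = 8/17.
Sum = Σ Δx_i · f(x_i).
Sum ≈ 2.59343.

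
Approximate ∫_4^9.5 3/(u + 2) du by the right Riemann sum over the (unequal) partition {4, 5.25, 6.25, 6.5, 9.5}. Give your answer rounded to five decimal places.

Subinterval widths: 1.25, 1, 0.25, 3.
Right endpoints: 5.25, 6.25, 6.5, 9.5.
f(5.25) = 12/29, f(6.25) = 4/11, f(6.5) = 6/17, f(9.5) = 6/23.
Sum = Σ Δu_i · f(u_i).
Sum ≈ 1.75172.

1.75172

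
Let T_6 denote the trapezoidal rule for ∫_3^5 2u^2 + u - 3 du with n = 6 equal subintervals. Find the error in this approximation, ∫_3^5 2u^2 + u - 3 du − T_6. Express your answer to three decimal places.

Exact integral: ∫_3^5 f(u) du ≈ 67.33333.
T_6 ≈ 67.40741.
Error ≈ 67.33333 − 67.40741 ≈ -0.074.

-0.074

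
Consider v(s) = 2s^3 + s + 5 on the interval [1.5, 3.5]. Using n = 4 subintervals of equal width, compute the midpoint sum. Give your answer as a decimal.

Δs = (3.5 − 1.5)/4 = 0.5.
Midpoints: 1.75, 2.25, 2.75, 3.25.
v(1.75) = 17.46875, v(2.25) = 30.03125, v(2.75) = 49.34375, v(3.25) = 76.90625.
Sum = Δs · [v(1.75) + v(2.25) + v(2.75) + v(3.25)].
Sum = 86.875.

86.875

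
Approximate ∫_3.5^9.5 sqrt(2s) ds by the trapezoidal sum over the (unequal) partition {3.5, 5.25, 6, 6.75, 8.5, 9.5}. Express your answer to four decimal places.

21.4051

Subinterval widths: 1.75, 0.75, 0.75, 1.75, 1.
f(3.5) ≈ 2.6458, f(5.25) ≈ 3.2404, f(6) ≈ 3.4641, f(6.75) ≈ 3.6742, f(8.5) ≈ 4.1231, f(9.5) ≈ 4.3589.
On each subinterval the trapezoid contributes (Δs_i/2)·[f(s_{i-1}) + f(s_i)].
Sum ≈ 21.4051.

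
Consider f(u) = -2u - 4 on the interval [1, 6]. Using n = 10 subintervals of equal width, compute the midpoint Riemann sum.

Δu = (6 − 1)/10 = 0.5.
Midpoints: 1.25, 1.75, 2.25, 2.75, 3.25, 3.75, 4.25, 4.75, 5.25, 5.75.
f(1.25) = -6.5, f(1.75) = -7.5, f(2.25) = -8.5, f(2.75) = -9.5, f(3.25) = -10.5, f(3.75) = -11.5, f(4.25) = -12.5, f(4.75) = -13.5, f(5.25) = -14.5, f(5.75) = -15.5.
Sum = Δu · [f(1.25) + f(1.75) + f(2.25) + ...].
Sum = -55.

-55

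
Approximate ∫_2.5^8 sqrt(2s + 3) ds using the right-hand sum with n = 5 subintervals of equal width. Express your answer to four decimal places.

20.8932

Δs = (8 − 2.5)/5 = 1.1.
Right endpoints: 3.6, 4.7, 5.8, 6.9, 8.
f(3.6) ≈ 3.1937, f(4.7) ≈ 3.5214, f(5.8) ≈ 3.8210, f(6.9) ≈ 4.0988, f(8) ≈ 4.3589.
Sum = Δs · [f(3.6) + f(4.7) + f(5.8) + f(6.9) + f(8)].
Sum ≈ 20.8932.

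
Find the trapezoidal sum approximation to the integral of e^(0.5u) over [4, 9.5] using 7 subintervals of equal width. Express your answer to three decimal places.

219.166

Δu = (9.5 − 4)/7 = 11/14.
f(4) ≈ 7.389, f(67/14) ≈ 10.945, f(39/7) ≈ 16.211, f(89/14) ≈ 24.012, f(50/7) ≈ 35.567, f(111/14) ≈ 52.683, f(61/7) ≈ 78.034, f(9.5) ≈ 115.584.
T_7 = (Δu/2)·[f(u_0) + 2f(u_1) + ... + 2f(u_{6}) + f(u_7)].
Sum ≈ 219.166.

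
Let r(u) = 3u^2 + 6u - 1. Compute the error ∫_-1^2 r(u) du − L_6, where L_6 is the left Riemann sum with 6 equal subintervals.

6.375

Exact integral: ∫_-1^2 r(u) du = 15.
L_6 = 8.625.
Error = 15 − 8.625 = 6.375.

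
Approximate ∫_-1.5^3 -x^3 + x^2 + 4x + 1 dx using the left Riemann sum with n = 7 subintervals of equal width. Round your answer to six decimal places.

Δx = (3 − (-1.5))/7 = 9/14.
Left endpoints: -1.5, -6/7, -3/14, 3/7, 15/14, 12/7, 33/14.
f(-1.5) = 0.625, f(-6/7) = -365/343, f(-3/14) = 545/2744, f(3/7) = 967/343, f(15/14) = 14279/2744, f(12/7) = 1975/343, f(33/14) = 7925/2744.
Sum = Δx · [f(-1.5) + f(-6/7) + f(-3/14) + ...].
Sum ≈ 10.561224.

10.561224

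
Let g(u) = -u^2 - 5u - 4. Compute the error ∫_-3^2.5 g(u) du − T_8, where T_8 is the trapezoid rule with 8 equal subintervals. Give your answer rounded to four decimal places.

0.4333

Exact integral: ∫_-3^2.5 g(u) du ≈ -29.333333.
T_8 ≈ -29.766602.
Error ≈ -29.333333 − (-29.766602) ≈ 0.4333.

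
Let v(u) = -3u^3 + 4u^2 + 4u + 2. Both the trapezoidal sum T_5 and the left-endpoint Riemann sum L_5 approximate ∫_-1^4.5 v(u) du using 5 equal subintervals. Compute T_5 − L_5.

T_5 = -147.49625.
L_5 = -49.94.
T_5 − L_5 = -97.55625.

-97.55625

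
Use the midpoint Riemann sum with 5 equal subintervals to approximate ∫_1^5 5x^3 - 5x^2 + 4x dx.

Δx = (5 − 1)/5 = 0.8.
Midpoints: 1.4, 2.2, 3, 3.8, 4.6.
f(1.4) = 9.52, f(2.2) = 37.84, f(3) = 102, f(3.8) = 217.36, f(4.6) = 399.28.
Sum = Δx · [f(1.4) + f(2.2) + f(3) + f(3.8) + f(4.6)].
Sum = 612.8.

612.8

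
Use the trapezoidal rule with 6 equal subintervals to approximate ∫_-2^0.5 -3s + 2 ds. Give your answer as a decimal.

10.625

Δs = (0.5 − (-2))/6 = 5/12.
f(-2) = 8, f(-19/12) = 6.75, f(-7/6) = 5.5, f(-0.75) = 4.25, f(-1/3) = 3, f(1/12) = 1.75, f(0.5) = 0.5.
T_6 = (Δs/2)·[f(s_0) + 2f(s_1) + ... + 2f(s_{5}) + f(s_6)].
Sum = 10.625.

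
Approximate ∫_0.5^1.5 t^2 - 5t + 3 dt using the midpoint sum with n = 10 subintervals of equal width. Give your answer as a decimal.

Δt = (1.5 − 0.5)/10 = 0.1.
Midpoints: 0.55, 0.65, 0.75, 0.85, 0.95, 1.05, 1.15, 1.25, 1.35, 1.45.
f(0.55) = 0.5525, f(0.65) = 0.1725, f(0.75) = -0.1875, f(0.85) = -0.5275, f(0.95) = -0.8475, f(1.05) = -1.1475, f(1.15) = -1.4275, f(1.25) = -1.6875, f(1.35) = -1.9275, f(1.45) = -2.1475.
Sum = Δt · [f(0.55) + f(0.65) + f(0.75) + ...].
Sum = -0.9175.

-0.9175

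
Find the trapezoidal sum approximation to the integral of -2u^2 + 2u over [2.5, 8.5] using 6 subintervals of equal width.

Δu = (8.5 − 2.5)/6 = 1.
f(2.5) = -7.5, f(3.5) = -17.5, f(4.5) = -31.5, f(5.5) = -49.5, f(6.5) = -71.5, f(7.5) = -97.5, f(8.5) = -127.5.
T_6 = (Δu/2)·[f(u_0) + 2f(u_1) + ... + 2f(u_{5}) + f(u_6)].
Sum = -335.

-335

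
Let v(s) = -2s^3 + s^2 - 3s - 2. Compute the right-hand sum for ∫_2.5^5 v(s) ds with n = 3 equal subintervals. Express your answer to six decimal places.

Δs = (5 − 2.5)/3 = 5/6.
Right endpoints: 10/3, 25/6, 5.
v(10/3) = -2024/27, v(25/6) = -3829/27, v(5) = -242.
Sum = Δs · [v(10/3) + v(25/6) + v(5)].
Sum ≈ -382.314815.

-382.314815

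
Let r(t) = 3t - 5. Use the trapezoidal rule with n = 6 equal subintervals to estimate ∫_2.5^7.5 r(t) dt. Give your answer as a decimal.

50

Δt = (7.5 − 2.5)/6 = 5/6.
r(2.5) = 2.5, r(10/3) = 5, r(25/6) = 7.5, r(5) = 10, r(35/6) = 12.5, r(20/3) = 15, r(7.5) = 17.5.
T_6 = (Δt/2)·[r(t_0) + 2r(t_1) + ... + 2r(t_{5}) + r(t_6)].
Sum = 50.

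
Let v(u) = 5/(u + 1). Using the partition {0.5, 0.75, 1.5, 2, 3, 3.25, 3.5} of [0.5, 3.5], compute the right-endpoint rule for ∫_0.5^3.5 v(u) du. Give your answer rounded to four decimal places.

Subinterval widths: 0.25, 0.75, 0.5, 1, 0.25, 0.25.
Right endpoints: 0.75, 1.5, 2, 3, 3.25, 3.5.
v(0.75) = 20/7, v(1.5) = 2, v(2) = 5/3, v(3) = 1.25, v(3.25) = 20/17, v(3.5) = 10/9.
Sum = Σ Δu_i · v(u_i).
Sum ≈ 4.8695.

4.8695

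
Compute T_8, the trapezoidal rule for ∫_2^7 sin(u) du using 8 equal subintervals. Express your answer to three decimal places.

Δu = (7 − 2)/8 = 0.625.
f(2) ≈ 0.909, f(2.625) ≈ 0.494, f(3.25) ≈ -0.108, f(3.875) ≈ -0.669, f(4.5) ≈ -0.978, f(5.125) ≈ -0.916, f(5.75) ≈ -0.508, f(6.375) ≈ 0.092, f(7) ≈ 0.657.
T_8 = (Δu/2)·[f(u_0) + 2f(u_1) + ... + 2f(u_{7}) + f(u_8)].
Sum ≈ -1.132.

-1.132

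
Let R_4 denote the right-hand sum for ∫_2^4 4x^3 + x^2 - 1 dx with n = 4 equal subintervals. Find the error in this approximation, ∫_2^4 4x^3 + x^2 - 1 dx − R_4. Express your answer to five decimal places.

-62.08333

Exact integral: ∫_2^4 f(x) dx ≈ 256.6666667.
R_4 = 318.75.
Error ≈ 256.6666667 − 318.75 ≈ -62.08333.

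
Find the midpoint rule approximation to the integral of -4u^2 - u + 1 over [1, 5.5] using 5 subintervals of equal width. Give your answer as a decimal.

Δu = (5.5 − 1)/5 = 0.9.
Midpoints: 1.45, 2.35, 3.25, 4.15, 5.05.
f(1.45) = -8.86, f(2.35) = -23.44, f(3.25) = -44.5, f(4.15) = -72.04, f(5.05) = -106.06.
Sum = Δu · [f(1.45) + f(2.35) + f(3.25) + f(4.15) + f(5.05)].
Sum = -229.41.

-229.41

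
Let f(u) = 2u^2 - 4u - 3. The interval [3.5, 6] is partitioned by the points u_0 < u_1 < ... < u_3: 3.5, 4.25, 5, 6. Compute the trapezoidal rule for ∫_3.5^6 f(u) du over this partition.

61.03125

Subinterval widths: 0.75, 0.75, 1.
f(3.5) = 7.5, f(4.25) = 16.125, f(5) = 27, f(6) = 45.
On each subinterval the trapezoid contributes (Δu_i/2)·[f(u_{i-1}) + f(u_i)].
Sum = 61.03125.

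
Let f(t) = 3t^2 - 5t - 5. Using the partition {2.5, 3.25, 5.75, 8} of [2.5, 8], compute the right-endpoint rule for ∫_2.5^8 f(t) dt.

Subinterval widths: 0.75, 2.5, 2.25.
Right endpoints: 3.25, 5.75, 8.
f(3.25) = 10.4375, f(5.75) = 65.4375, f(8) = 147.
Sum = Σ Δt_i · f(t_i).
Sum = 502.171875.

502.171875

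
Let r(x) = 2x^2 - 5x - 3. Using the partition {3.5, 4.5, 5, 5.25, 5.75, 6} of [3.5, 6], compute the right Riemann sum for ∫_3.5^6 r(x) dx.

59.40625

Subinterval widths: 1, 0.5, 0.25, 0.5, 0.25.
Right endpoints: 4.5, 5, 5.25, 5.75, 6.
r(4.5) = 15, r(5) = 22, r(5.25) = 25.875, r(5.75) = 34.375, r(6) = 39.
Sum = Σ Δx_i · r(x_i).
Sum = 59.40625.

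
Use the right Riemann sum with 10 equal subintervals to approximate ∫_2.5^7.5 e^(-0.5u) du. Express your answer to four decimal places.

0.4630

Δu = (7.5 − 2.5)/10 = 0.5.
Right endpoints: 3, 3.5, 4, 4.5, 5, 5.5, 6, 6.5, 7, 7.5.
f(3) ≈ 0.2231, f(3.5) ≈ 0.1738, f(4) ≈ 0.1353, f(4.5) ≈ 0.1054, f(5) ≈ 0.0821, f(5.5) ≈ 0.0639, f(6) ≈ 0.0498, f(6.5) ≈ 0.0388, f(7) ≈ 0.0302, f(7.5) ≈ 0.0235.
Sum = Δu · [f(3) + f(3.5) + f(4) + ...].
Sum ≈ 0.4630.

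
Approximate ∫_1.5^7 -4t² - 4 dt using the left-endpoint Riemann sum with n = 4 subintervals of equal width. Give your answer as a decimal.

-353.203125

Δt = (7 − 1.5)/4 = 1.375.
Left endpoints: 1.5, 2.875, 4.25, 5.625.
f(1.5) = -13, f(2.875) = -37.0625, f(4.25) = -76.25, f(5.625) = -130.5625.
Sum = Δt · [f(1.5) + f(2.875) + f(4.25) + f(5.625)].
Sum = -353.203125.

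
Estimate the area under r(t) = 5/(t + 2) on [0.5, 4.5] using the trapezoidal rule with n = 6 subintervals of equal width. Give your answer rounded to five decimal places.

Δt = (4.5 − 0.5)/6 = 2/3.
r(0.5) = 2, r(7/6) = 30/19, r(11/6) = 30/23, r(2.5) = 10/9, r(19/6) = 30/31, r(23/6) = 6/7, r(4.5) = 10/13.
T_6 = (Δt/2)·[r(t_0) + 2r(t_1) + ... + 2r(t_{5}) + r(t_6)].
Sum ≈ 4.80260.

4.80260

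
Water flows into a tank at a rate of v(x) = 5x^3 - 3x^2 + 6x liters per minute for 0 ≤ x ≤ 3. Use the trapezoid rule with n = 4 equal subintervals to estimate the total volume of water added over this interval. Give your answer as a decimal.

Δx = (3 − 0)/4 = 0.75.
v(0) = 0, v(0.75) = 4.921875, v(1.5) = 19.125, v(2.25) = 55.265625, v(3) = 126.
T_4 = (Δx/2)·[v(x_0) + 2v(x_1) + 2v(x_2) + 2v(x_3) + v(x_4)].
Sum = 106.734375.

106.734375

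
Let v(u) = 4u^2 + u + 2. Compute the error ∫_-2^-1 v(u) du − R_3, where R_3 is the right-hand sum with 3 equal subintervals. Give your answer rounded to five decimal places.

1.75926

Exact integral: ∫_-2^-1 v(u) du ≈ 9.8333333.
R_3 ≈ 8.0740741.
Error ≈ 9.8333333 − 8.0740741 ≈ 1.75926.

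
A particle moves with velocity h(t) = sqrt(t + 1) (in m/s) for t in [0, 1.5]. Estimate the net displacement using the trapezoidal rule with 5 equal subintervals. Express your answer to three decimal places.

Δt = (1.5 − 0)/5 = 0.3.
h(0) ≈ 1.000, h(0.3) ≈ 1.140, h(0.6) ≈ 1.265, h(0.9) ≈ 1.378, h(1.2) ≈ 1.483, h(1.5) ≈ 1.581.
T_5 = (Δt/2)·[h(t_0) + 2h(t_1) + ... + 2h(t_{4}) + h(t_5)].
Sum ≈ 1.967.

1.967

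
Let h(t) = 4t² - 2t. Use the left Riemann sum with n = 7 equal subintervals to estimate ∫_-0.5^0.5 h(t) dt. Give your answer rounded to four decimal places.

Δt = (0.5 − (-0.5))/7 = 1/7.
Left endpoints: -0.5, -5/14, -3/14, -1/14, 1/14, 3/14, 5/14.
h(-0.5) = 2, h(-5/14) = 60/49, h(-3/14) = 30/49, h(-1/14) = 8/49, h(1/14) = -6/49, h(3/14) = -12/49, h(5/14) = -10/49.
Sum = Δt · [h(-0.5) + h(-5/14) + h(-3/14) + ...].
Sum ≈ 0.4898.

0.4898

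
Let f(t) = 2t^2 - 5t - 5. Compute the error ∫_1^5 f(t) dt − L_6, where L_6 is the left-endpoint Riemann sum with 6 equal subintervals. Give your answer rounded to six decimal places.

Exact integral: ∫_1^5 f(t) dt ≈ 2.66666667.
L_6 ≈ -6.07407407.
Error ≈ 2.66666667 − (-6.07407407) ≈ 8.740741.

8.740741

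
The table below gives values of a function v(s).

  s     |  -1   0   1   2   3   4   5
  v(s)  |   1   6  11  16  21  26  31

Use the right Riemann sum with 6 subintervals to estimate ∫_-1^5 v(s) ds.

Δs = 1.
Sum = 1·[6 + 11 + 16 + 21 + 26 + 31] = 111.

111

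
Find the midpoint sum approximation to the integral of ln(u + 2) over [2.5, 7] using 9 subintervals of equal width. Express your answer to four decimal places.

8.5078

Δu = (7 − 2.5)/9 = 0.5.
Midpoints: 2.75, 3.25, 3.75, 4.25, 4.75, 5.25, 5.75, 6.25, 6.75.
f(2.75) ≈ 1.5581, f(3.25) ≈ 1.6582, f(3.75) ≈ 1.7492, f(4.25) ≈ 1.8326, f(4.75) ≈ 1.9095, f(5.25) ≈ 1.9810, f(5.75) ≈ 2.0477, f(6.25) ≈ 2.1102, f(6.75) ≈ 2.1691.
Sum = Δu · [f(2.75) + f(3.25) + f(3.75) + ...].
Sum ≈ 8.5078.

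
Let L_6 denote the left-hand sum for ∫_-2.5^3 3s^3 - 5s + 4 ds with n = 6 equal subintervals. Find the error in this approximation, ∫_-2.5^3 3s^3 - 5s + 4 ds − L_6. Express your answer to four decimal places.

44.2721

Exact integral: ∫_-2.5^3 f(s) ds = 46.578125.
L_6 ≈ 2.305990.
Error ≈ 46.578125 − 2.305990 ≈ 44.2721.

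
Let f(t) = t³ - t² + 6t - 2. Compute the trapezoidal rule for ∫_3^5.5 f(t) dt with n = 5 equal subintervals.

Δt = (5.5 − 3)/5 = 0.5.
f(3) = 34, f(3.5) = 49.625, f(4) = 70, f(4.5) = 95.875, f(5) = 128, f(5.5) = 167.125.
T_5 = (Δt/2)·[f(t_0) + 2f(t_1) + ... + 2f(t_{4}) + f(t_5)].
Sum = 222.03125.

222.03125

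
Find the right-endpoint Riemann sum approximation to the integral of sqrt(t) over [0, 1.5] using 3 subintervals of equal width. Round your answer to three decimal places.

1.466

Δt = (1.5 − 0)/3 = 0.5.
Right endpoints: 0.5, 1, 1.5.
f(0.5) ≈ 0.707, f(1) ≈ 1.000, f(1.5) ≈ 1.225.
Sum = Δt · [f(0.5) + f(1) + f(1.5)].
Sum ≈ 1.466.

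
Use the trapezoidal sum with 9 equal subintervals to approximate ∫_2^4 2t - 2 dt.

Δt = (4 − 2)/9 = 2/9.
f(2) = 2, f(20/9) = 22/9, f(22/9) = 26/9, f(8/3) = 10/3, f(26/9) = 34/9, f(28/9) = 38/9, f(10/3) = 14/3, f(32/9) = 46/9, f(34/9) = 50/9, f(4) = 6.
T_9 = (Δt/2)·[f(t_0) + 2f(t_1) + ... + 2f(t_{8}) + f(t_9)].
Sum = 8.

8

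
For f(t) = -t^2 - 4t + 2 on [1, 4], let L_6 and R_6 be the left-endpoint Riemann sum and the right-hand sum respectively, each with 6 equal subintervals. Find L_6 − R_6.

L_6 = -38.375.
R_6 = -51.875.
L_6 − R_6 = 13.5.

13.5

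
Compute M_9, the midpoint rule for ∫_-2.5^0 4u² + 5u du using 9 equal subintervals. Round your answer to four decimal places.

Δu = (0 − (-2.5))/9 = 5/18.
Midpoints: -85/36, -25/12, -65/36, -55/36, -1.25, -35/36, -25/36, -5/12, -5/36.
f(-85/36) = 850/81, f(-25/12) = 125/18, f(-65/36) = 325/81, f(-55/36) = 275/162, f(-1.25) = 0, f(-35/36) = -175/162, f(-25/36) = -125/81, f(-5/12) = -25/18, f(-5/36) = -50/81.
Sum = Δu · [f(-85/36) + f(-25/12) + f(-65/36) + ...].
Sum ≈ 5.1440.

5.1440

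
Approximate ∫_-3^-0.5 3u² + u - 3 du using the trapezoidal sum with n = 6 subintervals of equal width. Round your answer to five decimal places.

Δu = (-0.5 − (-3))/6 = 5/12.
f(-3) = 21, f(-31/12) = 14.4375, f(-13/6) = 107/12, f(-1.75) = 4.4375, f(-4/3) = 1, f(-11/12) = -67/48, f(-0.5) = -2.75.
T_6 = (Δu/2)·[f(u_0) + 2f(u_1) + ... + 2f(u_{5}) + f(u_6)].
Sum ≈ 15.21701.

15.21701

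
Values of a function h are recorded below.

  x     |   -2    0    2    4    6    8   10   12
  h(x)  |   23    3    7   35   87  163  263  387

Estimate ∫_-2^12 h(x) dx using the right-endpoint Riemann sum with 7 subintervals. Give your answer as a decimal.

Δx = 2.
Sum = 2·[3 + 7 + 35 + 87 + 163 + 263 + 387] = 1890.

1890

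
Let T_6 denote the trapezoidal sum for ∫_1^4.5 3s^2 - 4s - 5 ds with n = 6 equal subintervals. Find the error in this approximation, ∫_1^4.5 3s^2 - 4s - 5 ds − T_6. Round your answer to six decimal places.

Exact integral: ∫_1^4.5 f(s) ds = 34.125.
T_6 ≈ 34.72048611.
Error ≈ 34.125 − 34.72048611 ≈ -0.595486.

-0.595486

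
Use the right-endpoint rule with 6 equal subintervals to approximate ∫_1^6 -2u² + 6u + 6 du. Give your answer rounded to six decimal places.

Δu = (6 − 1)/6 = 5/6.
Right endpoints: 11/6, 8/3, 3.5, 13/3, 31/6, 6.
f(11/6) = 185/18, f(8/3) = 70/9, f(3.5) = 2.5, f(13/3) = -50/9, f(31/6) = -295/18, f(6) = -30.
Sum = Δu · [f(11/6) + f(8/3) + f(3.5) + ...].
Sum ≈ -26.157407.

-26.157407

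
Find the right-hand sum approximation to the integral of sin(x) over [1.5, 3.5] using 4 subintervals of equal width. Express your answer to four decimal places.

0.6491

Δx = (3.5 − 1.5)/4 = 0.5.
Right endpoints: 2, 2.5, 3, 3.5.
f(2) ≈ 0.9093, f(2.5) ≈ 0.5985, f(3) ≈ 0.1411, f(3.5) ≈ -0.3508.
Sum = Δx · [f(2) + f(2.5) + f(3) + f(3.5)].
Sum ≈ 0.6491.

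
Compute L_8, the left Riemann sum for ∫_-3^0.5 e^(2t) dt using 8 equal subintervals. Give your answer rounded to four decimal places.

0.8494

Δt = (0.5 − (-3))/8 = 0.4375.
Left endpoints: -3, -2.5625, -2.125, -1.6875, -1.25, -0.8125, -0.375, 0.0625.
f(-3) ≈ 0.0025, f(-2.5625) ≈ 0.0059, f(-2.125) ≈ 0.0143, f(-1.6875) ≈ 0.0342, f(-1.25) ≈ 0.0821, f(-0.8125) ≈ 0.1969, f(-0.375) ≈ 0.4724, f(0.0625) ≈ 1.1331.
Sum = Δt · [f(-3) + f(-2.5625) + f(-2.125) + ...].
Sum ≈ 0.8494.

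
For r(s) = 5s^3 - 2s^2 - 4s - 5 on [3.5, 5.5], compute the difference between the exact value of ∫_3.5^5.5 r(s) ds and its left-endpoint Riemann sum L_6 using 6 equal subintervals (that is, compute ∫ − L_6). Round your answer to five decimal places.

Exact integral: ∫_3.5^5.5 r(s) ds ≈ 827.9166667.
L_6 ≈ 734.7592593.
Error ≈ 827.9166667 − 734.7592593 ≈ 93.15741.

93.15741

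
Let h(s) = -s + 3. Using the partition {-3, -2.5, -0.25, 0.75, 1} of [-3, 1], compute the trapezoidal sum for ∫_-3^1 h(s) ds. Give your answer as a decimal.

Subinterval widths: 0.5, 2.25, 1, 0.25.
h(-3) = 6, h(-2.5) = 5.5, h(-0.25) = 3.25, h(0.75) = 2.25, h(1) = 2.
On each subinterval the trapezoid contributes (Δs_i/2)·[h(s_{i-1}) + h(s_i)].
Sum = 16.

16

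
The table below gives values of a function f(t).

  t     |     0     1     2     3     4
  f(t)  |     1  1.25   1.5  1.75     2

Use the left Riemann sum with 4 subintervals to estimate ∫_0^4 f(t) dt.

5.5

Δt = 1.
Sum = 1·[1 + 1.25 + 1.5 + 1.75] = 5.5.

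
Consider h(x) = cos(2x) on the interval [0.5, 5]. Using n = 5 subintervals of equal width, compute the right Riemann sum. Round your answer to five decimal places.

Δx = (5 − 0.5)/5 = 0.9.
Right endpoints: 1.4, 2.3, 3.2, 4.1, 5.
h(1.4) ≈ -0.94222, h(2.3) ≈ -0.11215, h(3.2) ≈ 0.99318, h(4.1) ≈ -0.33915, h(5) ≈ -0.83907.
Sum = Δx · [h(1.4) + h(2.3) + h(3.2) + h(4.1) + h(5)].
Sum ≈ -1.11547.

-1.11547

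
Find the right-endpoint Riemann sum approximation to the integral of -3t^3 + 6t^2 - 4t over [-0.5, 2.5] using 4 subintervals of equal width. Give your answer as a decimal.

Δt = (2.5 − (-0.5))/4 = 0.75.
Right endpoints: 0.25, 1, 1.75, 2.5.
f(0.25) = -0.671875, f(1) = -1, f(1.75) = -4.703125, f(2.5) = -19.375.
Sum = Δt · [f(0.25) + f(1) + f(1.75) + f(2.5)].
Sum = -19.3125.

-19.3125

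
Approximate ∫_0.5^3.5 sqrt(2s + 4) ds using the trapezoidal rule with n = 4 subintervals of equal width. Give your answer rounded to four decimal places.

Δs = (3.5 − 0.5)/4 = 0.75.
f(0.5) ≈ 2.2361, f(1.25) ≈ 2.5495, f(2) ≈ 2.8284, f(2.75) ≈ 3.0822, f(3.5) ≈ 3.3166.
T_4 = (Δs/2)·[f(s_0) + 2f(s_1) + 2f(s_2) + 2f(s_3) + f(s_4)].
Sum ≈ 8.4274.

8.4274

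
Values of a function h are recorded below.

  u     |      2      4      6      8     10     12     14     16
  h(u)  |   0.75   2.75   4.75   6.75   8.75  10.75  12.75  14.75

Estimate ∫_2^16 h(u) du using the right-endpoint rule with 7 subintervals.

122.5

Δu = 2.
Sum = 2·[2.75 + 4.75 + 6.75 + 8.75 + 10.75 + 12.75 + 14.75] = 122.5.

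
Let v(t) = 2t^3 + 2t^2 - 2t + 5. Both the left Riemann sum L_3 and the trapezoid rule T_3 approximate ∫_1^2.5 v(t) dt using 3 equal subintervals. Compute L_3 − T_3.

L_3 = 22.625.
T_3 = 31.8125.
L_3 − T_3 = -9.1875.

-9.1875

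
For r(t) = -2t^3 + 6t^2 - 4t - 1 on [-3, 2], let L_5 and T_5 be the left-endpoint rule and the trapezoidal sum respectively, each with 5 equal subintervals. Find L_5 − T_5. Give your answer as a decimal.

60

L_5 = 175.
T_5 = 115.
L_5 − T_5 = 60.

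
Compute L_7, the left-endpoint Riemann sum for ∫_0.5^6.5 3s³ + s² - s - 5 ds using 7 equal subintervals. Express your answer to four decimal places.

1034.7704

Δs = (6.5 − 0.5)/7 = 6/7.
Left endpoints: 0.5, 19/14, 31/14, 43/14, 55/14, 67/14, 79/14.
f(0.5) = -4.875, f(19/14) = 8187/2744, f(31/14) = 83031/2744, f(43/14) = 242259/2744, f(55/14) = 516975/2744, f(67/14) = 938283/2744, f(79/14) = 1537287/2744.
Sum = Δs · [f(0.5) + f(19/14) + f(31/14) + ...].
Sum ≈ 1034.7704.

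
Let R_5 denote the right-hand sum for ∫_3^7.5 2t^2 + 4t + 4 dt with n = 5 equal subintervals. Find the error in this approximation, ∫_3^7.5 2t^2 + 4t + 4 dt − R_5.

Exact integral: ∫_3^7.5 f(t) dt = 375.75.
R_5 = 427.59.
Error = 375.75 − 427.59 = -51.84.

-51.84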